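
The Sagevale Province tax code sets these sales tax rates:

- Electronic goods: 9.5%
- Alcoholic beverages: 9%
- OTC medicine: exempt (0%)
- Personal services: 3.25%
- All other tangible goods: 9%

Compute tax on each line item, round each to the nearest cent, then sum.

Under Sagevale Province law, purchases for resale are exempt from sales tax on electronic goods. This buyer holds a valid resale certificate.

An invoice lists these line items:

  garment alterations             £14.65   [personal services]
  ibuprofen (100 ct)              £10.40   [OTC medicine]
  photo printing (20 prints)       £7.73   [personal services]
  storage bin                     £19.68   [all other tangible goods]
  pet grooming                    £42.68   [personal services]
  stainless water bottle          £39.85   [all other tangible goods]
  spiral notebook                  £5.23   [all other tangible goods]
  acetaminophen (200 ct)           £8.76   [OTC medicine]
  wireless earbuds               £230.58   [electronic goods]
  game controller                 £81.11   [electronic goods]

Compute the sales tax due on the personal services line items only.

£2.12

Garment alterations £14.65: personal services → 3.25% → £0.48
Photo printing (20 prints) £7.73: personal services → 3.25% → £0.25
Pet grooming £42.68: personal services → 3.25% → £1.39
Tax on personal services = £0.48 + £0.25 + £1.39 = £2.12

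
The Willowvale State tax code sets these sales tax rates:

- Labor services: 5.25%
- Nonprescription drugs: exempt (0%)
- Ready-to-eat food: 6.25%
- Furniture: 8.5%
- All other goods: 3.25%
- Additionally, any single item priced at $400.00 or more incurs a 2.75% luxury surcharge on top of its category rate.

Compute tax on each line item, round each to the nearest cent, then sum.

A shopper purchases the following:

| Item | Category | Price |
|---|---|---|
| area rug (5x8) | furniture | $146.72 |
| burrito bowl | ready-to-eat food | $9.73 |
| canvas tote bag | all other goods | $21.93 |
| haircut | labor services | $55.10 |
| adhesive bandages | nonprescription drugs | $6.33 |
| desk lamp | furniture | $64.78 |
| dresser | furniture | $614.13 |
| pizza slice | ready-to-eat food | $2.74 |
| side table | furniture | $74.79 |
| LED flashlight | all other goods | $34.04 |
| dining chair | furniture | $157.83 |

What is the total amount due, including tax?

Area rug (5x8) $146.72: furniture → 8.5% → $12.47
Burrito bowl $9.73: ready-to-eat food → 6.25% → $0.61
Canvas tote bag $21.93: all other goods → 3.25% → $0.71
Haircut $55.10: labor services → 5.25% → $2.89
Adhesive bandages $6.33: nonprescription drugs → 0% → $0.00
Desk lamp $64.78: furniture → 8.5% → $5.51
Dresser $614.13: furniture → 8.5% + 2.75% surcharge = 11.25% → $69.09
Pizza slice $2.74: ready-to-eat food → 6.25% → $0.17
Side table $74.79: furniture → 8.5% → $6.36
LED flashlight $34.04: all other goods → 3.25% → $1.11
Dining chair $157.83: furniture → 8.5% → $13.42
Subtotal = $1188.12; tax = $112.34; total due = $1300.46

$1300.46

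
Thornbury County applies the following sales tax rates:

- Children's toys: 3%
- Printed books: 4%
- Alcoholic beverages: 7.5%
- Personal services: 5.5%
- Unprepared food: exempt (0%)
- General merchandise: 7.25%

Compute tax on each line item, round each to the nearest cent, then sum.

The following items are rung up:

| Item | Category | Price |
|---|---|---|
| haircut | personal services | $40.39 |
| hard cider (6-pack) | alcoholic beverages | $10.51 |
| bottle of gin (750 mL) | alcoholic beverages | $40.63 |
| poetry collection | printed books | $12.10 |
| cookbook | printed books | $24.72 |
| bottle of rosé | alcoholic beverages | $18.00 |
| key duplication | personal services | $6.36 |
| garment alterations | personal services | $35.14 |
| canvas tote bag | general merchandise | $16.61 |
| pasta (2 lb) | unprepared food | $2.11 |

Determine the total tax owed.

$12.36

Haircut $40.39: personal services → 5.5% → $2.22
Hard cider (6-pack) $10.51: alcoholic beverages → 7.5% → $0.79
Bottle of gin (750 mL) $40.63: alcoholic beverages → 7.5% → $3.05
Poetry collection $12.10: printed books → 4% → $0.48
Cookbook $24.72: printed books → 4% → $0.99
Bottle of rosé $18.00: alcoholic beverages → 7.5% → $1.35
Key duplication $6.36: personal services → 5.5% → $0.35
Garment alterations $35.14: personal services → 5.5% → $1.93
Canvas tote bag $16.61: general merchandise → 7.25% → $1.20
Pasta (2 lb) $2.11: unprepared food → 0% → $0.00
Total tax = $2.22 + $0.79 + $3.05 + $0.48 + $0.99 + $1.35 + $0.35 + $1.93 + $1.20 = $12.36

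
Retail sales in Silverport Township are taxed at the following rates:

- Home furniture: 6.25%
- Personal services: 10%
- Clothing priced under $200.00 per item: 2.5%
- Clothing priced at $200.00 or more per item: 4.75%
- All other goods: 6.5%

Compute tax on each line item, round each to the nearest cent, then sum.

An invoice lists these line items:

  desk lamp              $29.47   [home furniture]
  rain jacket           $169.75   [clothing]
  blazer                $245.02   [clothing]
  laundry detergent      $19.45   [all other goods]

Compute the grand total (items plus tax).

Desk lamp $29.47: home furniture → 6.25% → $1.84
Rain jacket $169.75: clothing, under $200.00 → 2.5% → $4.24
Blazer $245.02: clothing, $200.00 or more → 4.75% → $11.64
Laundry detergent $19.45: all other goods → 6.5% → $1.26
Subtotal = $463.69; tax = $18.98; total due = $482.67

$482.67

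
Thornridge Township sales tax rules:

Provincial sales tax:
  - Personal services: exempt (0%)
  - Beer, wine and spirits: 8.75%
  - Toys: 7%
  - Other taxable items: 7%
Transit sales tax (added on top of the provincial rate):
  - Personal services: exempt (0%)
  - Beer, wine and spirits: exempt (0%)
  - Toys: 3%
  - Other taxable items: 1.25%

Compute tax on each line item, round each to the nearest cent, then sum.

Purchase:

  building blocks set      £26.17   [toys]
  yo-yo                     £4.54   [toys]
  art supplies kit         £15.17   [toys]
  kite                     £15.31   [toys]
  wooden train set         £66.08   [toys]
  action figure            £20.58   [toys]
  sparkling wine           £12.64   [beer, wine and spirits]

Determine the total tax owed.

Building blocks set £26.17: toys → 7% + 3% transit = 10% → £2.62
Yo-yo £4.54: toys → 7% + 3% transit = 10% → £0.45
Art supplies kit £15.17: toys → 7% + 3% transit = 10% → £1.52
Kite £15.31: toys → 7% + 3% transit = 10% → £1.53
Wooden train set £66.08: toys → 7% + 3% transit = 10% → £6.61
Action figure £20.58: toys → 7% + 3% transit = 10% → £2.06
Sparkling wine £12.64: beer, wine and spirits → 8.75% + 0% transit = 8.75% → £1.11
Total tax = £2.62 + £0.45 + £1.52 + £1.53 + £6.61 + £2.06 + £1.11 = £15.90

£15.90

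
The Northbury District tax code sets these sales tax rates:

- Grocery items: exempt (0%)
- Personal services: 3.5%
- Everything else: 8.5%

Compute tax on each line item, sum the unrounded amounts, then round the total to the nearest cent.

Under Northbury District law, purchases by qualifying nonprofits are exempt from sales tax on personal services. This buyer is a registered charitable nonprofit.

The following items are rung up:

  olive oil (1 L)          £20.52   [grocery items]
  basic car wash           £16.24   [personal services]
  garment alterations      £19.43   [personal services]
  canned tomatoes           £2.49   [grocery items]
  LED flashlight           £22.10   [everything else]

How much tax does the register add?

Olive oil (1 L) £20.52: grocery items → 0% → £0.00
Basic car wash £16.24: personal services, buyer-exempt → 0% → £0.00
Garment alterations £19.43: personal services, buyer-exempt → 0% → £0.00
Canned tomatoes £2.49: grocery items → 0% → £0.00
LED flashlight £22.10: everything else → 8.5% → £1.8785
Unrounded tax sum = £1.8785 → £1.88

£1.88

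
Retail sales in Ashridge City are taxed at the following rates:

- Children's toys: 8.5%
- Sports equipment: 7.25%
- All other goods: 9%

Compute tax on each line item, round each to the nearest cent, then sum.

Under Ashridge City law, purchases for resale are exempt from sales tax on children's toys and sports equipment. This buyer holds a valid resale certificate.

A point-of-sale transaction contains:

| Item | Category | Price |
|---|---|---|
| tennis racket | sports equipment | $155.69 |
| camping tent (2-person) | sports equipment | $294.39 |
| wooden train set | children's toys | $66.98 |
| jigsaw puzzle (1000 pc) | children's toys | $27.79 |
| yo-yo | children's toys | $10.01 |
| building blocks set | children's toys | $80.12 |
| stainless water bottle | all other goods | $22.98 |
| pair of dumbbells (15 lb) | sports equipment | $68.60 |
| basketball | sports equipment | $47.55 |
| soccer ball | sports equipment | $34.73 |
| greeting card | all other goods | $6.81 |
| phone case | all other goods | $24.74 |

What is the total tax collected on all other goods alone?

$4.91

Stainless water bottle $22.98: all other goods → 9% → $2.07
Greeting card $6.81: all other goods → 9% → $0.61
Phone case $24.74: all other goods → 9% → $2.23
Tax on all other goods = $2.07 + $0.61 + $2.23 = $4.91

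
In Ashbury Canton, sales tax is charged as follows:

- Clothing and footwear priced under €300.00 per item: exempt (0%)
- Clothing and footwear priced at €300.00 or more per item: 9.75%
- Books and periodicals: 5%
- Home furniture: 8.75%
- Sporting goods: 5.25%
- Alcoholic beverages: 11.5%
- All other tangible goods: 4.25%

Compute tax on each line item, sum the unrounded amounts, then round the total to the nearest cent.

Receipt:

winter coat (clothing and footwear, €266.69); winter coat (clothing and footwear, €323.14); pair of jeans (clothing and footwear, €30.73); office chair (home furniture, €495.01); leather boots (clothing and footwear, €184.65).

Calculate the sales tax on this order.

Winter coat €266.69: clothing and footwear, under €300.00 → 0% → €0.00
Winter coat €323.14: clothing and footwear, €300.00 or more → 9.75% → €31.50615
Pair of jeans €30.73: clothing and footwear, under €300.00 → 0% → €0.00
Office chair €495.01: home furniture → 8.75% → €43.313375
Leather boots €184.65: clothing and footwear, under €300.00 → 0% → €0.00
Unrounded tax sum = €74.819525 → €74.82

€74.82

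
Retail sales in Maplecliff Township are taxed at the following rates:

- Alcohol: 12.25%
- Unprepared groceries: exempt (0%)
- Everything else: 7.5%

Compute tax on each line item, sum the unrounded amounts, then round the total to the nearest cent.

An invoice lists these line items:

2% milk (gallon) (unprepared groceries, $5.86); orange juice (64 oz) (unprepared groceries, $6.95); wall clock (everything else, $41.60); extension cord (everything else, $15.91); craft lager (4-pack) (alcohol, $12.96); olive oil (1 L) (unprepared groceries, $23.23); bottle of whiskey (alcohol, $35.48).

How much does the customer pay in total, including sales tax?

$152.24

2% milk (gallon) $5.86: unprepared groceries → 0% → $0.00
Orange juice (64 oz) $6.95: unprepared groceries → 0% → $0.00
Wall clock $41.60: everything else → 7.5% → $3.12
Extension cord $15.91: everything else → 7.5% → $1.19325
Craft lager (4-pack) $12.96: alcohol → 12.25% → $1.5876
Olive oil (1 L) $23.23: unprepared groceries → 0% → $0.00
Bottle of whiskey $35.48: alcohol → 12.25% → $4.3463
Subtotal = $141.99; unrounded tax = $10.24715 → $10.25; total due = $152.24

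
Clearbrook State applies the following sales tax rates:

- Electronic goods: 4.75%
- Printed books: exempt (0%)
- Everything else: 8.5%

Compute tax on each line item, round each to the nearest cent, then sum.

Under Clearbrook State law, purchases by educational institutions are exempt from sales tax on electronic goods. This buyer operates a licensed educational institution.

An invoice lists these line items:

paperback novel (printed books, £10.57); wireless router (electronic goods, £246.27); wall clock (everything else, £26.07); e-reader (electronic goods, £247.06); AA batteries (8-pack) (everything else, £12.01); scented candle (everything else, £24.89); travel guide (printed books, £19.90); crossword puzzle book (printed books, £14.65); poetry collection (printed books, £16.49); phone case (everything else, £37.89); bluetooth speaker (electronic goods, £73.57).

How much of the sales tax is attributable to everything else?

Wall clock £26.07: everything else → 8.5% → £2.22
AA batteries (8-pack) £12.01: everything else → 8.5% → £1.02
Scented candle £24.89: everything else → 8.5% → £2.12
Phone case £37.89: everything else → 8.5% → £3.22
Tax on everything else = £2.22 + £1.02 + £2.12 + £3.22 = £8.58

£8.58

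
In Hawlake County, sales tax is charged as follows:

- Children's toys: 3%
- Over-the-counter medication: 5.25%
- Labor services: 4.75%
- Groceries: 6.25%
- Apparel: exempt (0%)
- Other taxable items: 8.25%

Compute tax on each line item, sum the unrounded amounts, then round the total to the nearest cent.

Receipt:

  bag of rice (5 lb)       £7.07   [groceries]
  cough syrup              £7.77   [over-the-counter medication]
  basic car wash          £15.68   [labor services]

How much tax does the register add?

Bag of rice (5 lb) £7.07: groceries → 6.25% → £0.441875
Cough syrup £7.77: over-the-counter medication → 5.25% → £0.407925
Basic car wash £15.68: labor services → 4.75% → £0.7448
Unrounded tax sum = £1.5946 → £1.59

£1.59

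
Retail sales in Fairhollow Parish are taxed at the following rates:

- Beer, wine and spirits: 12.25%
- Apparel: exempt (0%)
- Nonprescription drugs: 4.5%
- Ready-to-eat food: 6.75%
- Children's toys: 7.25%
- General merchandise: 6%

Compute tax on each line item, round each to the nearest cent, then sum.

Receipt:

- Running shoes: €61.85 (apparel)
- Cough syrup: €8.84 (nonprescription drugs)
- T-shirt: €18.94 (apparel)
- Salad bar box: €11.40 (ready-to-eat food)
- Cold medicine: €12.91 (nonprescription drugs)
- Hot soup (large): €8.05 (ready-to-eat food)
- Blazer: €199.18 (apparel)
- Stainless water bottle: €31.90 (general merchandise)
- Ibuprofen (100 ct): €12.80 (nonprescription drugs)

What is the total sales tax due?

Running shoes €61.85: apparel → 0% → €0.00
Cough syrup €8.84: nonprescription drugs → 4.5% → €0.40
T-shirt €18.94: apparel → 0% → €0.00
Salad bar box €11.40: ready-to-eat food → 6.75% → €0.77
Cold medicine €12.91: nonprescription drugs → 4.5% → €0.58
Hot soup (large) €8.05: ready-to-eat food → 6.75% → €0.54
Blazer €199.18: apparel → 0% → €0.00
Stainless water bottle €31.90: general merchandise → 6% → €1.91
Ibuprofen (100 ct) €12.80: nonprescription drugs → 4.5% → €0.58
Total tax = €0.40 + €0.77 + €0.58 + €0.54 + €1.91 + €0.58 = €4.78

€4.78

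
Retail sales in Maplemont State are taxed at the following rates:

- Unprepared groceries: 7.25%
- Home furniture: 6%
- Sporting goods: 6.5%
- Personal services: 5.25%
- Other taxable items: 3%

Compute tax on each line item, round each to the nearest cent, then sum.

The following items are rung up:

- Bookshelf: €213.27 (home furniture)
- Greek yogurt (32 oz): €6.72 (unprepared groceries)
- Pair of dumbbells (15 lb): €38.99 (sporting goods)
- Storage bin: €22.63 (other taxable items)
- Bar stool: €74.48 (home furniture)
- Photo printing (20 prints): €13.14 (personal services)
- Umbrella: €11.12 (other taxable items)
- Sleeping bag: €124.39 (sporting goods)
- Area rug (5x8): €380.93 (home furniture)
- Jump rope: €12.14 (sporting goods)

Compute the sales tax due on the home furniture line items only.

€40.13

Bookshelf €213.27: home furniture → 6% → €12.80
Bar stool €74.48: home furniture → 6% → €4.47
Area rug (5x8) €380.93: home furniture → 6% → €22.86
Tax on home furniture = €12.80 + €4.47 + €22.86 = €40.13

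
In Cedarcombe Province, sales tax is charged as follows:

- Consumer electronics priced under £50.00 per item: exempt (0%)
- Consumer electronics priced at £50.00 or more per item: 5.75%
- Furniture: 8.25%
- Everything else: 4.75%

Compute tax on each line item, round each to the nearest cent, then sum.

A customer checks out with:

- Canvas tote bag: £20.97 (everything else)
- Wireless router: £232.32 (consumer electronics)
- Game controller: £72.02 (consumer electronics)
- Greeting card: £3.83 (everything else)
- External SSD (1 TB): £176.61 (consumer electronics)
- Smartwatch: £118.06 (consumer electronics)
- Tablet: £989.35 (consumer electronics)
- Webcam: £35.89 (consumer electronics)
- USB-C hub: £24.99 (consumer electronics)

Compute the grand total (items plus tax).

Canvas tote bag £20.97: everything else → 4.75% → £1.00
Wireless router £232.32: consumer electronics, £50.00 or more → 5.75% → £13.36
Game controller £72.02: consumer electronics, £50.00 or more → 5.75% → £4.14
Greeting card £3.83: everything else → 4.75% → £0.18
External SSD (1 TB) £176.61: consumer electronics, £50.00 or more → 5.75% → £10.16
Smartwatch £118.06: consumer electronics, £50.00 or more → 5.75% → £6.79
Tablet £989.35: consumer electronics, £50.00 or more → 5.75% → £56.89
Webcam £35.89: consumer electronics, under £50.00 → 0% → £0.00
USB-C hub £24.99: consumer electronics, under £50.00 → 0% → £0.00
Subtotal = £1674.04; tax = £92.52; total due = £1766.56

£1766.56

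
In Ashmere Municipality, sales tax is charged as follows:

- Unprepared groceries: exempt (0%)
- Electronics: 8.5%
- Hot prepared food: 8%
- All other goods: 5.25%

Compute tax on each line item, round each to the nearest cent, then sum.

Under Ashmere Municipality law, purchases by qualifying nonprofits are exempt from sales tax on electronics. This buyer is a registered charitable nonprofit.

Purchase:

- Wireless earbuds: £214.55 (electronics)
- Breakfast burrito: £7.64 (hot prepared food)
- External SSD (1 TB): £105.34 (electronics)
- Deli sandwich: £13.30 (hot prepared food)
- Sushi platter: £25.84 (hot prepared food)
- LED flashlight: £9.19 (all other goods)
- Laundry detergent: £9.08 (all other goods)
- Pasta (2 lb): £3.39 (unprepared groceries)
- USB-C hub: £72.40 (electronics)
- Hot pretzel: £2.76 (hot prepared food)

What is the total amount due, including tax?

Wireless earbuds £214.55: electronics, buyer-exempt → 0% → £0.00
Breakfast burrito £7.64: hot prepared food → 8% → £0.61
External SSD (1 TB) £105.34: electronics, buyer-exempt → 0% → £0.00
Deli sandwich £13.30: hot prepared food → 8% → £1.06
Sushi platter £25.84: hot prepared food → 8% → £2.07
LED flashlight £9.19: all other goods → 5.25% → £0.48
Laundry detergent £9.08: all other goods → 5.25% → £0.48
Pasta (2 lb) £3.39: unprepared groceries → 0% → £0.00
USB-C hub £72.40: electronics, buyer-exempt → 0% → £0.00
Hot pretzel £2.76: hot prepared food → 8% → £0.22
Subtotal = £463.49; tax = £4.92; total due = £468.41

£468.41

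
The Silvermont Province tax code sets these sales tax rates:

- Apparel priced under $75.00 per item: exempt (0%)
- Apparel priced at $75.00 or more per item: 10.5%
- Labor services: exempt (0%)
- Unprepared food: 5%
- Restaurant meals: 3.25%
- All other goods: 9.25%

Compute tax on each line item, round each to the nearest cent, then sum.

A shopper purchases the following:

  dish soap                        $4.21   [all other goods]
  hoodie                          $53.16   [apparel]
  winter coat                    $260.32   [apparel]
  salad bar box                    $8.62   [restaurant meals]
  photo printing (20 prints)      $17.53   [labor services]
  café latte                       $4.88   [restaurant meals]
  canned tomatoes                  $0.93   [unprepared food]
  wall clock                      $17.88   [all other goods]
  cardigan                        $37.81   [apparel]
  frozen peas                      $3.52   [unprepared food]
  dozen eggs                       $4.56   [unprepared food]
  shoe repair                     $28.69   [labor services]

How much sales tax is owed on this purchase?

$30.27

Dish soap $4.21: all other goods → 9.25% → $0.39
Hoodie $53.16: apparel, under $75.00 → 0% → $0.00
Winter coat $260.32: apparel, $75.00 or more → 10.5% → $27.33
Salad bar box $8.62: restaurant meals → 3.25% → $0.28
Photo printing (20 prints) $17.53: labor services → 0% → $0.00
Café latte $4.88: restaurant meals → 3.25% → $0.16
Canned tomatoes $0.93: unprepared food → 5% → $0.05
Wall clock $17.88: all other goods → 9.25% → $1.65
Cardigan $37.81: apparel, under $75.00 → 0% → $0.00
Frozen peas $3.52: unprepared food → 5% → $0.18
Dozen eggs $4.56: unprepared food → 5% → $0.23
Shoe repair $28.69: labor services → 0% → $0.00
Total tax = $0.39 + $27.33 + $0.28 + $0.16 + $0.05 + $1.65 + $0.18 + $0.23 = $30.27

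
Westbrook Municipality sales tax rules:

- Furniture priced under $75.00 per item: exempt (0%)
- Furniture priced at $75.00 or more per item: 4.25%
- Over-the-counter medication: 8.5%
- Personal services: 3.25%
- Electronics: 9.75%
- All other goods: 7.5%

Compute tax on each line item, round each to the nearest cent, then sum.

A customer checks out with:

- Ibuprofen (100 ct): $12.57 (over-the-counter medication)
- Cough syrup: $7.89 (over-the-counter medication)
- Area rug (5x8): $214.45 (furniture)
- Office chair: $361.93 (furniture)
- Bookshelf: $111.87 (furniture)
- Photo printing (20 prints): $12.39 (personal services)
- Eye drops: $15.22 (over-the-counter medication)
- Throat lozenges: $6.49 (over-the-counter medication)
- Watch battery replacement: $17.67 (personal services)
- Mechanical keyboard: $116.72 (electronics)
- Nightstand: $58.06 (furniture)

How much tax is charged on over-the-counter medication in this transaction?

$3.58

Ibuprofen (100 ct) $12.57: over-the-counter medication → 8.5% → $1.07
Cough syrup $7.89: over-the-counter medication → 8.5% → $0.67
Eye drops $15.22: over-the-counter medication → 8.5% → $1.29
Throat lozenges $6.49: over-the-counter medication → 8.5% → $0.55
Tax on over-the-counter medication = $1.07 + $0.67 + $1.29 + $0.55 = $3.58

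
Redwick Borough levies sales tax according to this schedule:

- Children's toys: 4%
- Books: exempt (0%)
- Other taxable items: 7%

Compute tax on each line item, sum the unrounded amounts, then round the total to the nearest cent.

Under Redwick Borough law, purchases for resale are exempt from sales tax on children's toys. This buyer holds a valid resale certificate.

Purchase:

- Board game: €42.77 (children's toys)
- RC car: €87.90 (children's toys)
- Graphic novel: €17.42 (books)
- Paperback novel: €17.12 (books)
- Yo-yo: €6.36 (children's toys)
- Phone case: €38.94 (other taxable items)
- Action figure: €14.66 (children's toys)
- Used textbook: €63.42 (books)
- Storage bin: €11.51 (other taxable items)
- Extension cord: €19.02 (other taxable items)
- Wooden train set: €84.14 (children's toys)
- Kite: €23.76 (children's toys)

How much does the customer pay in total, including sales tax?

Board game €42.77: children's toys, buyer-exempt → 0% → €0.00
RC car €87.90: children's toys, buyer-exempt → 0% → €0.00
Graphic novel €17.42: books → 0% → €0.00
Paperback novel €17.12: books → 0% → €0.00
Yo-yo €6.36: children's toys, buyer-exempt → 0% → €0.00
Phone case €38.94: other taxable items → 7% → €2.7258
Action figure €14.66: children's toys, buyer-exempt → 0% → €0.00
Used textbook €63.42: books → 0% → €0.00
Storage bin €11.51: other taxable items → 7% → €0.8057
Extension cord €19.02: other taxable items → 7% → €1.3314
Wooden train set €84.14: children's toys, buyer-exempt → 0% → €0.00
Kite €23.76: children's toys, buyer-exempt → 0% → €0.00
Subtotal = €427.02; unrounded tax = €4.8629 → €4.86; total due = €431.88

€431.88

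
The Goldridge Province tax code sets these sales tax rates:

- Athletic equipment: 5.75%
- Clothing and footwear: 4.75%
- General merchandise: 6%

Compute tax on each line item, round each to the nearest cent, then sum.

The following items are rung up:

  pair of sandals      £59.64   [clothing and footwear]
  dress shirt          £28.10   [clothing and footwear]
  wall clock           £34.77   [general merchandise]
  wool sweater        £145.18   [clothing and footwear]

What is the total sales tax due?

£13.15

Pair of sandals £59.64: clothing and footwear → 4.75% → £2.83
Dress shirt £28.10: clothing and footwear → 4.75% → £1.33
Wall clock £34.77: general merchandise → 6% → £2.09
Wool sweater £145.18: clothing and footwear → 4.75% → £6.90
Total tax = £2.83 + £1.33 + £2.09 + £6.90 = £13.15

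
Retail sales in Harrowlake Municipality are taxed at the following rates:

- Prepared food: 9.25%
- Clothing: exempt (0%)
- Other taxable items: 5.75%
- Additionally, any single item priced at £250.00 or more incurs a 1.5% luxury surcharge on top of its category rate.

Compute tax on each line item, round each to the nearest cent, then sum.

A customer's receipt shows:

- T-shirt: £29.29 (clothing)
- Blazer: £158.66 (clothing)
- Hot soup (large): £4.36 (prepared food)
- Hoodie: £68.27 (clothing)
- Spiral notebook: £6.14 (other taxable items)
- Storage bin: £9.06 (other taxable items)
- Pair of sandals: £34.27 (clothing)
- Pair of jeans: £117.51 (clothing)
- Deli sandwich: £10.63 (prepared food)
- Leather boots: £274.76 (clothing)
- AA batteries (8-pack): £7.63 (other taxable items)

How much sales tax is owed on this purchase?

£6.81

T-shirt £29.29: clothing → 0% → £0.00
Blazer £158.66: clothing → 0% → £0.00
Hot soup (large) £4.36: prepared food → 9.25% → £0.40
Hoodie £68.27: clothing → 0% → £0.00
Spiral notebook £6.14: other taxable items → 5.75% → £0.35
Storage bin £9.06: other taxable items → 5.75% → £0.52
Pair of sandals £34.27: clothing → 0% → £0.00
Pair of jeans £117.51: clothing → 0% → £0.00
Deli sandwich £10.63: prepared food → 9.25% → £0.98
Leather boots £274.76: clothing → 0% + 1.5% surcharge = 1.5% → £4.12
AA batteries (8-pack) £7.63: other taxable items → 5.75% → £0.44
Total tax = £0.40 + £0.35 + £0.52 + £0.98 + £4.12 + £0.44 = £6.81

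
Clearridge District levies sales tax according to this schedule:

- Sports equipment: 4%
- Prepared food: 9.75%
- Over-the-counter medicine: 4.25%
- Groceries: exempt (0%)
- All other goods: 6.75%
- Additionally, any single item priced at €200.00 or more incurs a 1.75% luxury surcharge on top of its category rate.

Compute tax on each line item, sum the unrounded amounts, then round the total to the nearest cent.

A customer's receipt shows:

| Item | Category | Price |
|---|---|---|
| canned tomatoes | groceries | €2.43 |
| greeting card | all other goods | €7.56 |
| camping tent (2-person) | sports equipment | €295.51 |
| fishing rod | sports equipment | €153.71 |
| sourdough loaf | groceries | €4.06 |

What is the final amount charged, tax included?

Canned tomatoes €2.43: groceries → 0% → €0.00
Greeting card €7.56: all other goods → 6.75% → €0.5103
Camping tent (2-person) €295.51: sports equipment → 4% + 1.75% surcharge = 5.75% → €16.991825
Fishing rod €153.71: sports equipment → 4% → €6.1484
Sourdough loaf €4.06: groceries → 0% → €0.00
Subtotal = €463.27; unrounded tax = €23.650525 → €23.65; total due = €486.92

€486.92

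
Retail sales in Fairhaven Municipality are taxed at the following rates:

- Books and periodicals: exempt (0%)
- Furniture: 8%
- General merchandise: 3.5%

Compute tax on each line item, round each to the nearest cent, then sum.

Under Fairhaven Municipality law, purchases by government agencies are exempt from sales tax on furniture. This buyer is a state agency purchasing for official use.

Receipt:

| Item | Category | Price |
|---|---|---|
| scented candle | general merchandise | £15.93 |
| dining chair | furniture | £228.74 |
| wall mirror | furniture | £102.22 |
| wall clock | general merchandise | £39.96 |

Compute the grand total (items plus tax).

Scented candle £15.93: general merchandise → 3.5% → £0.56
Dining chair £228.74: furniture, buyer-exempt → 0% → £0.00
Wall mirror £102.22: furniture, buyer-exempt → 0% → £0.00
Wall clock £39.96: general merchandise → 3.5% → £1.40
Subtotal = £386.85; tax = £1.96; total due = £388.81

£388.81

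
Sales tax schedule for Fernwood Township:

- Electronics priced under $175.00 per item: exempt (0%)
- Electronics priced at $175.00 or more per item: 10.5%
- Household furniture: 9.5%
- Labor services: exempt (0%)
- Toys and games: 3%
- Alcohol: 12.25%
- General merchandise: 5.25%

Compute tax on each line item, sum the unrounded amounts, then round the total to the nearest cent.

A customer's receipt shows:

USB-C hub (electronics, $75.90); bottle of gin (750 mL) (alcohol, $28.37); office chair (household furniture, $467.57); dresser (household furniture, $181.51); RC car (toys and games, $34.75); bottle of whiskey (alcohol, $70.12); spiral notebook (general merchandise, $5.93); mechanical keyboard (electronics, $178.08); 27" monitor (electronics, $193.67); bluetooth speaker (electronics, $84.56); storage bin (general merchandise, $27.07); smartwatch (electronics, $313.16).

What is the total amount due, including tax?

USB-C hub $75.90: electronics, under $175.00 → 0% → $0.00
Bottle of gin (750 mL) $28.37: alcohol → 12.25% → $3.475325
Office chair $467.57: household furniture → 9.5% → $44.41915
Dresser $181.51: household furniture → 9.5% → $17.24345
RC car $34.75: toys and games → 3% → $1.0425
Bottle of whiskey $70.12: alcohol → 12.25% → $8.5897
Spiral notebook $5.93: general merchandise → 5.25% → $0.311325
Mechanical keyboard $178.08: electronics, $175.00 or more → 10.5% → $18.6984
27" monitor $193.67: electronics, $175.00 or more → 10.5% → $20.33535
Bluetooth speaker $84.56: electronics, under $175.00 → 0% → $0.00
Storage bin $27.07: general merchandise → 5.25% → $1.421175
Smartwatch $313.16: electronics, $175.00 or more → 10.5% → $32.8818
Subtotal = $1660.69; unrounded tax = $148.418175 → $148.42; total due = $1809.11

$1809.11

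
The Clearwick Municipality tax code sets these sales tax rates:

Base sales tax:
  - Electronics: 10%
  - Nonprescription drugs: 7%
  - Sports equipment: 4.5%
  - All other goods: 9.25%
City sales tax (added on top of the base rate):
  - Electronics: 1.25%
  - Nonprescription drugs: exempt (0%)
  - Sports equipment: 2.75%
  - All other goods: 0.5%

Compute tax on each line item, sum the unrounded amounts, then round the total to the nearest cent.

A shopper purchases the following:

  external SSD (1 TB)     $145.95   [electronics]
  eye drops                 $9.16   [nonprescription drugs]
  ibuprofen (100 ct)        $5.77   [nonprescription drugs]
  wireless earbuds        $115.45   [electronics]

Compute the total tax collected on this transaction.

$30.45

External SSD (1 TB) $145.95: electronics → 10% + 1.25% city = 11.25% → $16.419375
Eye drops $9.16: nonprescription drugs → 7% + 0% city = 7% → $0.6412
Ibuprofen (100 ct) $5.77: nonprescription drugs → 7% + 0% city = 7% → $0.4039
Wireless earbuds $115.45: electronics → 10% + 1.25% city = 11.25% → $12.988125
Unrounded tax sum = $30.4526 → $30.45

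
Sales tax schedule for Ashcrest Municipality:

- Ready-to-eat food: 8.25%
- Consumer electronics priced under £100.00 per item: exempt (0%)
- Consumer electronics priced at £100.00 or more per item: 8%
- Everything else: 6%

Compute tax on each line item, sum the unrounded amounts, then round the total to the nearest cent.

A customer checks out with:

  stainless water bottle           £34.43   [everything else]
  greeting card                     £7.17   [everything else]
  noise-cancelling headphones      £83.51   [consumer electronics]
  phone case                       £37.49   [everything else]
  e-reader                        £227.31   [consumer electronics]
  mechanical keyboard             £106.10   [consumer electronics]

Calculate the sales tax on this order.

Stainless water bottle £34.43: everything else → 6% → £2.0658
Greeting card £7.17: everything else → 6% → £0.4302
Noise-cancelling headphones £83.51: consumer electronics, under £100.00 → 0% → £0.00
Phone case £37.49: everything else → 6% → £2.2494
E-reader £227.31: consumer electronics, £100.00 or more → 8% → £18.1848
Mechanical keyboard £106.10: consumer electronics, £100.00 or more → 8% → £8.488
Unrounded tax sum = £31.4182 → £31.42

£31.42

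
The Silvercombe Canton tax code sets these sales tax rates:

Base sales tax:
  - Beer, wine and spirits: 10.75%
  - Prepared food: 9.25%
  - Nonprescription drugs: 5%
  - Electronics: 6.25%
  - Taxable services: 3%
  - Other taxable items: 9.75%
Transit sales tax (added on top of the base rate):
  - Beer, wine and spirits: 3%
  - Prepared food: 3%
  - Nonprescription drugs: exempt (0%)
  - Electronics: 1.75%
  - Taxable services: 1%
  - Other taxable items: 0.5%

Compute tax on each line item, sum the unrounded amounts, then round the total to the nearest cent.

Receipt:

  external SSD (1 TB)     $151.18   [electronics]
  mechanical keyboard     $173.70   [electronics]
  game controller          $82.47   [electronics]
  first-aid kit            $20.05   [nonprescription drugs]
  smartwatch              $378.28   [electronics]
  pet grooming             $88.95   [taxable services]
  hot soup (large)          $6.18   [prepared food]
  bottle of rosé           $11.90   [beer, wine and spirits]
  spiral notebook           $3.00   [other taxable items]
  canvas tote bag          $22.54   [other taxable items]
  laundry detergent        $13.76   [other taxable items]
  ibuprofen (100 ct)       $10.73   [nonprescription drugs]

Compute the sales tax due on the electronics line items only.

External SSD (1 TB) $151.18: electronics → 6.25% + 1.75% transit = 8% → $12.0944
Mechanical keyboard $173.70: electronics → 6.25% + 1.75% transit = 8% → $13.896
Game controller $82.47: electronics → 6.25% + 1.75% transit = 8% → $6.5976
Smartwatch $378.28: electronics → 6.25% + 1.75% transit = 8% → $30.2624
Tax on electronics: unrounded sum = $62.8504 → $62.85

$62.85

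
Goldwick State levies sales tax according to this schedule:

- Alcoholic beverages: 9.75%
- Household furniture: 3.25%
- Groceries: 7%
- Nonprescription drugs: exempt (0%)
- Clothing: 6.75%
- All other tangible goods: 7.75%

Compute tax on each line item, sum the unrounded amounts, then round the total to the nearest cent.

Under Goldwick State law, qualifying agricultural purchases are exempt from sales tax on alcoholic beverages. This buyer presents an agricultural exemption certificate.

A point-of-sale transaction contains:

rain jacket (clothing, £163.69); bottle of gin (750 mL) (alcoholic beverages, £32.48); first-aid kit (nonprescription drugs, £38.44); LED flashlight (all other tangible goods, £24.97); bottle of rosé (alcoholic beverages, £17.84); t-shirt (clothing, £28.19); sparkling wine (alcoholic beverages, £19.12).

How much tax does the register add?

£14.89

Rain jacket £163.69: clothing → 6.75% → £11.049075
Bottle of gin (750 mL) £32.48: alcoholic beverages, buyer-exempt → 0% → £0.00
First-aid kit £38.44: nonprescription drugs → 0% → £0.00
LED flashlight £24.97: all other tangible goods → 7.75% → £1.935175
Bottle of rosé £17.84: alcoholic beverages, buyer-exempt → 0% → £0.00
T-shirt £28.19: clothing → 6.75% → £1.902825
Sparkling wine £19.12: alcoholic beverages, buyer-exempt → 0% → £0.00
Unrounded tax sum = £14.887075 → £14.89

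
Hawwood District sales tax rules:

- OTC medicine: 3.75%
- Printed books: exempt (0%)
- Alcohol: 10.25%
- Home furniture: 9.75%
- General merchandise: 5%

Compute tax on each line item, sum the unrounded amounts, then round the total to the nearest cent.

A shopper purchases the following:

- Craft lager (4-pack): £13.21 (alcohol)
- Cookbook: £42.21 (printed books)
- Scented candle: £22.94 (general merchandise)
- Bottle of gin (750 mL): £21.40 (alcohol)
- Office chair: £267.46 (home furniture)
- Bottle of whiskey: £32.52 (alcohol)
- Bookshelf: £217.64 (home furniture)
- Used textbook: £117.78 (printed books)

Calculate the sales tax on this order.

Craft lager (4-pack) £13.21: alcohol → 10.25% → £1.354025
Cookbook £42.21: printed books → 0% → £0.00
Scented candle £22.94: general merchandise → 5% → £1.147
Bottle of gin (750 mL) £21.40: alcohol → 10.25% → £2.1935
Office chair £267.46: home furniture → 9.75% → £26.07735
Bottle of whiskey £32.52: alcohol → 10.25% → £3.3333
Bookshelf £217.64: home furniture → 9.75% → £21.2199
Used textbook £117.78: printed books → 0% → £0.00
Unrounded tax sum = £55.325075 → £55.33

£55.33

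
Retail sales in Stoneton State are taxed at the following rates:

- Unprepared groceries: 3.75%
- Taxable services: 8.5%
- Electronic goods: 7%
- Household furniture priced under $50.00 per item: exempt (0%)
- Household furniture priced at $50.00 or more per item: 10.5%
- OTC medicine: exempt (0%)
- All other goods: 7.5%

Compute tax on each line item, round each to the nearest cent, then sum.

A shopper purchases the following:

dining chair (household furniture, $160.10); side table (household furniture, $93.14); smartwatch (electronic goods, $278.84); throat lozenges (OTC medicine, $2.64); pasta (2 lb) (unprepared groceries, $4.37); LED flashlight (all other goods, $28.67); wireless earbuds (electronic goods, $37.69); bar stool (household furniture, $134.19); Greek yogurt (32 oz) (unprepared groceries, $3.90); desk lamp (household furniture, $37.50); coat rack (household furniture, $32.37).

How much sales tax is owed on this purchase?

Dining chair $160.10: household furniture, $50.00 or more → 10.5% → $16.81
Side table $93.14: household furniture, $50.00 or more → 10.5% → $9.78
Smartwatch $278.84: electronic goods → 7% → $19.52
Throat lozenges $2.64: OTC medicine → 0% → $0.00
Pasta (2 lb) $4.37: unprepared groceries → 3.75% → $0.16
LED flashlight $28.67: all other goods → 7.5% → $2.15
Wireless earbuds $37.69: electronic goods → 7% → $2.64
Bar stool $134.19: household furniture, $50.00 or more → 10.5% → $14.09
Greek yogurt (32 oz) $3.90: unprepared groceries → 3.75% → $0.15
Desk lamp $37.50: household furniture, under $50.00 → 0% → $0.00
Coat rack $32.37: household furniture, under $50.00 → 0% → $0.00
Total tax = $16.81 + $9.78 + $19.52 + $0.16 + $2.15 + $2.64 + $14.09 + $0.15 = $65.30

$65.30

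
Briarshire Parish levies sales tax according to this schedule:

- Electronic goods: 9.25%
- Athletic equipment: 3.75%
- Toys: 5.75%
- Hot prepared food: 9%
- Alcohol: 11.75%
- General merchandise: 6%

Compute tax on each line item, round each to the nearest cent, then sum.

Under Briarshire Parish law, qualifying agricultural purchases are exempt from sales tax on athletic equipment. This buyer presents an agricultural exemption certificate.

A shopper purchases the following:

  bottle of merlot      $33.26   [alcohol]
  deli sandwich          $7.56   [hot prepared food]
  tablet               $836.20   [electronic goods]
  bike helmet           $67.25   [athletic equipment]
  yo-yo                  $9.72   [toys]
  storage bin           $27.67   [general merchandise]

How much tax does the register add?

$84.16

Bottle of merlot $33.26: alcohol → 11.75% → $3.91
Deli sandwich $7.56: hot prepared food → 9% → $0.68
Tablet $836.20: electronic goods → 9.25% → $77.35
Bike helmet $67.25: athletic equipment, buyer-exempt → 0% → $0.00
Yo-yo $9.72: toys → 5.75% → $0.56
Storage bin $27.67: general merchandise → 6% → $1.66
Total tax = $3.91 + $0.68 + $77.35 + $0.56 + $1.66 = $84.16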